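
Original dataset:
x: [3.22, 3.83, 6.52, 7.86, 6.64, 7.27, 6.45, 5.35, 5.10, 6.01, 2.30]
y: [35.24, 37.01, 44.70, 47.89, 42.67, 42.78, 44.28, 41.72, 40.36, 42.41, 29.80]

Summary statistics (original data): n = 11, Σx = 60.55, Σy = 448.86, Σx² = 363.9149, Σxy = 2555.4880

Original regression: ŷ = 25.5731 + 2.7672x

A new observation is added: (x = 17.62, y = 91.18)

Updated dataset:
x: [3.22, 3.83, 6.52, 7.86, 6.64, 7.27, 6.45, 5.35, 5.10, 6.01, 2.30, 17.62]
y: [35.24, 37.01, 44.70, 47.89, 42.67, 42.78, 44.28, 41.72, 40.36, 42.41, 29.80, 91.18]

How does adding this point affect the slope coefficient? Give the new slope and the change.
The slope changes from 2.7672 to 3.9001 (change of +1.1329, or +40.9%).

The new point has HIGH LEVERAGE: x = 17.62 is far from the original mean x̄ = 60.55/11 ≈ 5.50 (original range [2.30, 7.86]).

Step 1: Update the sums with the new point (n goes from 11 to 12)
Σx  = 60.55 + 17.62 = 78.17
Σy  = 448.86 + 91.18 = 540.04
Σx² = 363.9149 + 17.62² = 363.9149 + 310.4644 = 674.3793
Σxy = 2555.4880 + 17.62×91.18 = 2555.4880 + 1606.5916 = 4162.0796

Step 2: Recompute the slope with b₁ = (nΣxy − ΣxΣy) / (nΣx² − (Σx)²)
Numerator   = 12×4162.0796 − 78.17×540.04 = 49944.9552 − 42214.9268 = 7730.0284
Denominator = 12×674.3793 − 78.17² = 8092.5516 − 6110.5489 = 1982.0027
b₁(new) = 7730.0284 / 1982.0027 = 3.9001

(Same formula on the original sums: (11×2555.4880 − 60.55×448.86) / (11×363.9149 − 60.55²) = 931.8950 / 336.7614 = 2.7672, matching the given fit.)

Step 3: Change in slope
Δβ₁ = 3.9001 − 2.7672 = +1.1329
Relative change = +1.1329 / 2.7672 × 100% = +40.9%
→ the slope increases when the point is added.

A high-leverage point only changes the slope if it is off the original line; here y = 91.18 is above the original trend, so the slope increases.
In practice: examine leverage (hᵢ) and Cook's distance rather than deleting it automatically.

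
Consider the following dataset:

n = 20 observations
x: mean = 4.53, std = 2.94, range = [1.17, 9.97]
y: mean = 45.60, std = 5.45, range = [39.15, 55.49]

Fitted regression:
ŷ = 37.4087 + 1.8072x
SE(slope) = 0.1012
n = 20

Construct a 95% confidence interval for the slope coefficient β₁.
The 95% CI for β₁ is (1.5946, 2.0198)

Confidence interval for the slope:

The 95% CI for β₁ is: β̂₁ ± t*(α/2, n-2) × SE(β̂₁)

Step 1: Find critical t-value
- Confidence level = 0.95
- Degrees of freedom = n - 2 = 20 - 2 = 18
- t*(α/2, 18) = 2.1009

Step 2: Calculate margin of error
Margin = 2.1009 × 0.1012 = 0.2126

Step 3: Construct interval
CI = 1.8072 ± 0.2126
CI = (1.5946, 2.0198)

Interpretation: each one-unit increase in x is associated with a change in mean y of between 1.5946 and 2.0198, with 95% confidence.
Both endpoints are positive, so the data support a genuinely positive slope at this confidence level.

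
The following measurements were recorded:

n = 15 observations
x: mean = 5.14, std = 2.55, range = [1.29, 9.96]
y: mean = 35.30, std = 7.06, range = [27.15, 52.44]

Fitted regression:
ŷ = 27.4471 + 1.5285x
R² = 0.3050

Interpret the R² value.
About 30.50% of the variability in y is accounted for by the regression on x (R² = 0.3050) — a moderate linear fit.

R² (coefficient of determination) measures the proportion of variance in y explained by the regression model.

Here R² = 0.3050:
- Explained: 30.50% of the variation in y
- Unexplained (residual): 100% − 30.50% = 69.50%
- Rule of thumb (below 0.3 weak; 0.3 to below 0.7 moderate; 0.7 and above strong) → moderate

Note: R² says nothing about causation, and a high R² does not by itself mean the linear form is appropriate — check the residuals.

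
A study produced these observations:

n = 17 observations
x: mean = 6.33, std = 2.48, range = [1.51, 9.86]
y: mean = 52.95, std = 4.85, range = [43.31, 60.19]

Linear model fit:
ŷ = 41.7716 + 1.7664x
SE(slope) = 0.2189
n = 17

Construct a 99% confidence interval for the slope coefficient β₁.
The 99% CI for β₁ is (1.1214, 2.4114)

Confidence interval for the slope:

The 99% CI for β₁ is: β̂₁ ± t*(α/2, n-2) × SE(β̂₁)

Step 1: Find critical t-value
- Confidence level = 0.99
- Degrees of freedom = n - 2 = 17 - 2 = 15
- t*(α/2, 15) = 2.9467

Step 2: Calculate margin of error
Margin = 2.9467 × 0.2189 = 0.6450

Step 3: Construct interval
CI = 1.7664 ± 0.6450
CI = (1.1214, 2.4114)

Interpretation: each one-unit increase in x is associated with a change in mean y of between 1.1214 and 2.4114, with 99% confidence.
Since 0 is outside the interval, a two-sided test at α = 0.01 would reject H₀: β₁ = 0.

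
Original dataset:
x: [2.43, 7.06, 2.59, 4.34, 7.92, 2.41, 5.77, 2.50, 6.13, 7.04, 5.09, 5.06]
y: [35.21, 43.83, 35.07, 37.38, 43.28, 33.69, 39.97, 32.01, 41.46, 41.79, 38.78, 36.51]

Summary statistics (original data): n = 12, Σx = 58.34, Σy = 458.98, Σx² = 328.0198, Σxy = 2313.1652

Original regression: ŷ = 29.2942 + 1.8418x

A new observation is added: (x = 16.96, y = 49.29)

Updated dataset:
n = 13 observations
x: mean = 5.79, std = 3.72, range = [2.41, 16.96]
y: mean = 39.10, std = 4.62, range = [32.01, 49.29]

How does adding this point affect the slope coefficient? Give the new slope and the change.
New slope β₁ = 1.1424 versus 1.8418 before: a change of -0.6994 (-38.0%).

The new point has HIGH LEVERAGE: x = 16.96 is far from the original mean x̄ = 58.34/12 ≈ 4.86 (original range [2.41, 7.92]).

Step 1: Update the sums with the new point (n goes from 12 to 13)
Σx  = 58.34 + 16.96 = 75.30
Σy  = 458.98 + 49.29 = 508.27
Σx² = 328.0198 + 16.96² = 328.0198 + 287.6416 = 615.6614
Σxy = 2313.1652 + 16.96×49.29 = 2313.1652 + 835.9584 = 3149.1236

Step 2: Recompute the slope with b₁ = (nΣxy − ΣxΣy) / (nΣx² − (Σx)²)
Numerator   = 13×3149.1236 − 75.30×508.27 = 40938.6068 − 38272.7310 = 2665.8758
Denominator = 13×615.6614 − 75.30² = 8003.5982 − 5670.0900 = 2333.5082
b₁(new) = 2665.8758 / 2333.5082 = 1.1424

(Same formula on the original sums: (12×2313.1652 − 58.34×458.98) / (12×328.0198 − 58.34²) = 981.0892 / 532.6820 = 1.8418, matching the given fit.)

Step 3: Change in slope
Δβ₁ = 1.1424 − 1.8418 = -0.6994
Relative change = -0.6994 / 1.8418 × 100% = -38.0%
→ the slope decreases when the point is added.

A high-leverage point only changes the slope if it is off the original line; here y = 49.29 is below the original trend, so the slope decreases.
In practice: check such a point for data-entry or measurement error; refit with and without it and report both if conclusions differ.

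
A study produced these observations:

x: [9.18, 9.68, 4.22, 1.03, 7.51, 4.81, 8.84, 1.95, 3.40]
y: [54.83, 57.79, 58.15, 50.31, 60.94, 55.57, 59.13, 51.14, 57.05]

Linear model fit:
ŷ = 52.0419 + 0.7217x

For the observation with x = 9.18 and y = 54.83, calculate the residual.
Residual = -3.8371

The residual is the difference between the actual value and the predicted value:

Residual = y - ŷ

Step 1: Calculate predicted value
ŷ = 52.0419 + 0.7217 × 9.18
ŷ = 58.6671

Step 2: Calculate residual
Residual = 54.83 - 58.6671
Residual = -3.8371

The residual is negative, so the observed y = 54.83 sits below the regression line (the line overestimates it by 3.8371).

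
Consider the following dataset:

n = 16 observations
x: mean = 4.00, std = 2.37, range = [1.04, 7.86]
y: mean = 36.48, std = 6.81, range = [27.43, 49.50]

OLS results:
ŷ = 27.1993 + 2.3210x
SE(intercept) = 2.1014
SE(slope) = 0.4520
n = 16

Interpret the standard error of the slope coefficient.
SE(β̂₁) = 0.4520 is the estimated standard deviation of the slope estimate across repeated samples; relative to β̂₁ = 2.3210 that is 19.5%, a precise estimate.

SE(β̂₁) = 0.4520 says: if we drew many samples of n = 16 from the same population and refit each time, the fitted slopes would scatter with a standard deviation of roughly 0.4520 around the true β₁.

Relative precision:
- SE / |β̂₁| = 0.4520 / 2.3210 = 19.5%
- Rule of thumb (under 20%: precise; 20% to under 50%: moderately precise; 50% or more: imprecise) → precise

Link to interval estimation: a confidence interval for β₁ is β̂₁ ± t* × 0.4520, so SE sets the half-width per unit of t*.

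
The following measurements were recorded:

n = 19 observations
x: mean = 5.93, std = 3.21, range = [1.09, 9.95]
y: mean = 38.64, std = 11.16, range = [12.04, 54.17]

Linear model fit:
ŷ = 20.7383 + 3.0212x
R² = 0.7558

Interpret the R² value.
The model explains 75.58% of the variance in y (R² = 0.7558), leaving 24.42% unexplained; the fit is strong.

R² = 1 − SS_res/SS_tot compares the residual scatter to the total scatter of y about its mean.

Here R² = 0.7558:
- Explained: 75.58% of the variation in y
- Unexplained (residual): 100% − 75.58% = 24.42%
- Rule of thumb (below 0.3 weak; 0.3 to below 0.7 moderate; 0.7 and above strong) → strong

Note: R² never decreases when predictors are added, so it should not be used alone to compare models of different size.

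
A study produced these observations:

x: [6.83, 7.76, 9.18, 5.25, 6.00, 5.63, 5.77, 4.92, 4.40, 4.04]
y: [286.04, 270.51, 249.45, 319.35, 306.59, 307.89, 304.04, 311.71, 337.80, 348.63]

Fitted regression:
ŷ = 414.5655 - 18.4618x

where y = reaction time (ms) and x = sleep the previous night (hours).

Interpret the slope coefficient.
On average, reaction time is about 18.4618 ms lower for every extra hour of sleep.

The slope β₁ = -18.4618 gives the rate at which the fitted reaction time changes with sleep.

Interpretation:
- Sleep up by 1 hour → predicted reaction time decreases by 18.4618 ms
- The effect is assumed constant over the observed range of x (linearity)

The intercept β₀ = 414.5655 is the predicted reaction time when sleep = 0; since the smallest observed x is 4.04, this is an extrapolation and mainly anchors the line.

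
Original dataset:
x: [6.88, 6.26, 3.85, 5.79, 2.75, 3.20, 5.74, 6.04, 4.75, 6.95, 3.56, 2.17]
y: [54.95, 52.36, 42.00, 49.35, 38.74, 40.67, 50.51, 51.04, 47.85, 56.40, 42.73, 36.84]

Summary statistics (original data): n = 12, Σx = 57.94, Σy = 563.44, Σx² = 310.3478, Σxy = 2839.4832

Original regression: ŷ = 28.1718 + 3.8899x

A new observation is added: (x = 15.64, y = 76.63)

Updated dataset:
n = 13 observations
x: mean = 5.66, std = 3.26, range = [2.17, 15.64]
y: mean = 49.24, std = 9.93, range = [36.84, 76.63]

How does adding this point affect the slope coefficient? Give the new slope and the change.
New slope β₁ = 2.9978 versus 3.8899 before: a change of -0.8921 (-22.9%).

x = 15.64 lies well outside the original x-range [2.17, 6.95] (x̄ ≈ 4.83), so this observation has high leverage and can move the slope substantially.

Step 1: Update the sums with the new point (n goes from 12 to 13)
Σx  = 57.94 + 15.64 = 73.58
Σy  = 563.44 + 76.63 = 640.07
Σx² = 310.3478 + 15.64² = 310.3478 + 244.6096 = 554.9574
Σxy = 2839.4832 + 15.64×76.63 = 2839.4832 + 1198.4932 = 4037.9764

Step 2: Recompute the slope with b₁ = (nΣxy − ΣxΣy) / (nΣx² − (Σx)²)
Numerator   = 13×4037.9764 − 73.58×640.07 = 52493.6932 − 47096.3506 = 5397.3426
Denominator = 13×554.9574 − 73.58² = 7214.4462 − 5414.0164 = 1800.4298
b₁(new) = 5397.3426 / 1800.4298 = 2.9978

(Same formula on the original sums: (12×2839.4832 − 57.94×563.44) / (12×310.3478 − 57.94²) = 1428.0848 / 367.1300 = 3.8899, matching the given fit.)

Step 3: Change in slope
Δβ₁ = 2.9978 − 3.8899 = -0.8921
Relative change = -0.8921 / 3.8899 × 100% = -22.9%
→ the slope decreases when the point is added.

A high-leverage point only changes the slope if it is off the original line; here y = 76.63 is below the original trend, so the slope decreases.
In practice: investigate whether it comes from the same population as the rest of the sample.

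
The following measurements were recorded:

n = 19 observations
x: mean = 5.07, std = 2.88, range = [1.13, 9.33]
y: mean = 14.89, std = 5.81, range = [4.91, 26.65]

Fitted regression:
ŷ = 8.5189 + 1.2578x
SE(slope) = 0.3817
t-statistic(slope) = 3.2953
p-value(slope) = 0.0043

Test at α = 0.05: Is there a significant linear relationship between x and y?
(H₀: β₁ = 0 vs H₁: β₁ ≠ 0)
p-value = 0.0043 < α = 0.05, so we reject H₀. The relationship is significant.

Hypothesis test for the slope coefficient:

H₀: β₁ = 0 (no linear relationship)
H₁: β₁ ≠ 0 (linear relationship exists)

Test statistic: t = β̂₁ / SE(β̂₁) = 1.2578 / 0.3817 = 3.2953

p = 0.0043: how often a slope estimate this far from 0 (in SE units) would arise by chance if β₁ were truly 0.

Decision rule: reject H₀ if p-value < α.
p-value = 0.0043 < α = 0.05 → reject H₀.

Conclusion: the linear association between x and y is significant at the 5% level.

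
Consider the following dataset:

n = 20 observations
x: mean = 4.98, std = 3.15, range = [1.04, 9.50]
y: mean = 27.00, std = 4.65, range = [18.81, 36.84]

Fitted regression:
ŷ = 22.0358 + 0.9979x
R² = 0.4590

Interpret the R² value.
About 45.90% of the variability in y is accounted for by the regression on x (R² = 0.4590) — a moderate linear fit.

R² = 1 − SS_res/SS_tot compares the residual scatter to the total scatter of y about its mean.

Here R² = 0.4590:
- Explained: 45.90% of the variation in y
- Unexplained (residual): 100% − 45.90% = 54.10%
- Rule of thumb (below 0.3 weak; 0.3 to below 0.7 moderate; 0.7 and above strong) → moderate

Note: R² says nothing about causation, and a high R² does not by itself mean the linear form is appropriate — check the residuals.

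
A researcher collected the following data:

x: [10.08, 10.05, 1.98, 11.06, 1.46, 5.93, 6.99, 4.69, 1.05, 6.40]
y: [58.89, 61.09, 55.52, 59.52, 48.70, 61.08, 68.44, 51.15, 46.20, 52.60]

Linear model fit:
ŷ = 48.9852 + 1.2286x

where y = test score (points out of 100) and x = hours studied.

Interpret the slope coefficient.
An increase of one hour in study time is associated with a 1.2286 points increase in predicted test score.

The slope β₁ = 1.2286 gives the rate at which the fitted test score changes with study time.

Interpretation:
- Study time up by 1 hour → predicted test score increases by 1.2286 points
- This is a linear approximation: the same per-unit change is assumed across the whole observed x range
- The sign (+) gives the direction; the magnitude 1.2286 gives the size of the effect per hour

The intercept β₀ = 48.9852 is the predicted test score when study time = 0; since the smallest observed x is 1.05, this is an extrapolation and mainly anchors the line.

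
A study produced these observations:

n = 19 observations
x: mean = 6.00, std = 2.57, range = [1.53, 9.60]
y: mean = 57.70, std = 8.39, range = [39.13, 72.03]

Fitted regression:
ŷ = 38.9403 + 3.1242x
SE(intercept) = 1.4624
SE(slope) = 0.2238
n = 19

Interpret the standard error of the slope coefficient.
The slope 3.1242 is pinned down to within about ±0.2238 (one SE) by these data — relative uncertainty 7.2%, i.e. precise.

What SE measures:
- The standard error quantifies the sampling variability of the coefficient estimate
- It is the estimated standard deviation of β̂₁ across hypothetical repeated samples of the same size
- Smaller SE → more precise estimate

Relative precision:
- SE / |β̂₁| = 0.2238 / 3.1242 = 7.2%
- Rule of thumb (under 20%: precise; 20% to under 50%: moderately precise; 50% or more: imprecise) → precise

Link to the t-test: t = β̂₁ / SE(β̂₁) = 3.1242 / 0.2238 = 13.9598, the statistic for H₀: β₁ = 0.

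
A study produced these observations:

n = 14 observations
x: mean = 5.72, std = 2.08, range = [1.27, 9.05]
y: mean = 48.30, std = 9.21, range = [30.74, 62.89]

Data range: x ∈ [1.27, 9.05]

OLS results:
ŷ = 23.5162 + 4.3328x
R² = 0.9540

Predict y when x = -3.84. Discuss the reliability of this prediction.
The equation gives ŷ = 6.8782; however x = -3.84 is 5.11 units below the observed range, so this extrapolated value should not be trusted.

Prediction calculation:
ŷ = 23.5162 + 4.3328 × (-3.84)
ŷ = 6.8782

Reliability:
- Data range: x ∈ [1.27, 9.05]
- Prediction point: x = -3.84 is 5.11 units below the observed range → this is EXTRAPOLATION, not interpolation

Why that matters here:
- There are no observations near this x to validate the fitted line there
- Real relationships often flatten, saturate, or turn nonlinear at extremes

The R² = 0.9540 only validates the fit within [1.27, 9.05]; treat ŷ = 6.8782 with caution.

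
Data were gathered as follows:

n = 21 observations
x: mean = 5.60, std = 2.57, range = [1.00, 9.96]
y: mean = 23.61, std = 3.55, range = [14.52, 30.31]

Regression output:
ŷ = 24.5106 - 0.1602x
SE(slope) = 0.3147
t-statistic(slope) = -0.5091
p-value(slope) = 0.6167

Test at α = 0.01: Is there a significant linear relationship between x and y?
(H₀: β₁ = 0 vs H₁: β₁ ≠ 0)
p-value = 0.6167 ≥ α = 0.01, so we fail to reject H₀. The relationship is not significant.

Hypothesis test for the slope coefficient:

H₀: β₁ = 0 (no linear relationship)
H₁: β₁ ≠ 0 (linear relationship exists)

Test statistic: t = β̂₁ / SE(β̂₁) = -0.1602 / 0.3147 = -0.5091

The p-value (0.6167) is the probability, under H₀, of a t-statistic at least as extreme as |t| = 0.5091 (two-sided, df = n − 2 = 19).

Decision rule: reject H₀ if p-value < α.
p-value = 0.6167 ≥ α = 0.01 → fail to reject H₀.

At α = 0.01 the data do not provide convincing evidence of a nonzero slope.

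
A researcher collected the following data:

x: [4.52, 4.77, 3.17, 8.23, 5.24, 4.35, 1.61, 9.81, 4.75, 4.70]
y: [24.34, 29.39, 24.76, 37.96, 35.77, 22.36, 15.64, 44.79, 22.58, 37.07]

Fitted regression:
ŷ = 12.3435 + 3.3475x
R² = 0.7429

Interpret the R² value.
The model explains 74.29% of the variance in y (R² = 0.7429), leaving 25.71% unexplained; the fit is strong.

R² = 1 − SS_res/SS_tot compares the residual scatter to the total scatter of y about its mean.

Here R² = 0.7429:
- Explained: 74.29% of the variation in y
- Unexplained (residual): 100% − 74.29% = 25.71%
- Rule of thumb (below 0.3 weak; 0.3 to below 0.7 moderate; 0.7 and above strong) → strong

Note: R² never decreases when predictors are added, so it should not be used alone to compare models of different size.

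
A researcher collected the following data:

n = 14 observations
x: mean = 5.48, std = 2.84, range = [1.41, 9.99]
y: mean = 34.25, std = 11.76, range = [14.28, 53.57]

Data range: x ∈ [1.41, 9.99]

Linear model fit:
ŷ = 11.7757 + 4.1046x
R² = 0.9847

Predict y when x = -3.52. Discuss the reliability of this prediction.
ŷ = -2.6725 (extrapolation — x = -3.52 lies outside [1.41, 9.99], so reliability is low).

Prediction calculation:
ŷ = 11.7757 + 4.1046 × (-3.52)
ŷ = -2.6725

Reliability:
- Data range: x ∈ [1.41, 9.99]
- Prediction point: x = -3.52 is 4.93 units below the observed range → this is EXTRAPOLATION, not interpolation

Why that matters here:
- The standard error of prediction grows with (x − x̄)², and x = -3.52 is far from x̄ = 5.48
- Real relationships often flatten, saturate, or turn nonlinear at extremes
- The linear relationship may not hold outside the observed range

The R² = 0.9847 only validates the fit within [1.41, 9.99]; treat ŷ = -2.6725 with caution.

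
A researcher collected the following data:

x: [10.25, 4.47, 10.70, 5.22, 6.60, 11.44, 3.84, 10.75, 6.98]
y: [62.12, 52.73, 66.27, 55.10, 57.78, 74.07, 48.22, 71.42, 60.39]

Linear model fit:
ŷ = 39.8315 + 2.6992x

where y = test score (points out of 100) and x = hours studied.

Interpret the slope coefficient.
For each additional hour of study time, predicted test score increases by approximately 2.6992 points.

The slope coefficient β₁ = 2.6992 represents the marginal effect of study time on test score.

Interpretation:
- Study time up by 1 hour → predicted test score increases by 2.6992 points
- This is a linear approximation: the same per-unit change is assumed across the whole observed x range
- The slope describes association in these data, not necessarily a causal effect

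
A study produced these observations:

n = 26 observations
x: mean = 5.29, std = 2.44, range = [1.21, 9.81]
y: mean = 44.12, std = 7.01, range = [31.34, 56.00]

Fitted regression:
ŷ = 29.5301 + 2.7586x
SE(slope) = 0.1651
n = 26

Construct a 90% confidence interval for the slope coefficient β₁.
The 90% CI for β₁ is (2.4761, 3.0411)

Confidence interval for the slope:

The 90% CI for β₁ is: β̂₁ ± t*(α/2, n-2) × SE(β̂₁)

Step 1: Find critical t-value
- Confidence level = 0.9
- Degrees of freedom = n - 2 = 26 - 2 = 24
- t*(α/2, 24) = 1.7109

Step 2: Calculate margin of error
Margin = 1.7109 × 0.1651 = 0.2825

Step 3: Construct interval
CI = 2.7586 ± 0.2825
CI = (2.4761, 3.0411)

Interpretation: each one-unit increase in x is associated with a change in mean y of between 2.4761 and 3.0411, with 90% confidence.
Since 0 is outside the interval, a two-sided test at α = 0.10 would reject H₀: β₁ = 0.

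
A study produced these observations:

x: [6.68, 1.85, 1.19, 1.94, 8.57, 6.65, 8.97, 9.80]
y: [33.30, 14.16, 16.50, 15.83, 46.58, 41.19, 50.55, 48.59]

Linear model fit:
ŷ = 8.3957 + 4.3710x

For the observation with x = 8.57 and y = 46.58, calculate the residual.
Residual = 0.7248

The residual is the difference between the actual value and the predicted value:

Residual = y - ŷ

Step 1: Calculate predicted value
ŷ = 8.3957 + 4.3710 × 8.57
ŷ = 45.8552

Step 2: Calculate residual
Residual = 46.58 - 45.8552
Residual = 0.7248

The residual is positive, so the observed y = 46.58 sits above the regression line (the line underestimates it by 0.7248).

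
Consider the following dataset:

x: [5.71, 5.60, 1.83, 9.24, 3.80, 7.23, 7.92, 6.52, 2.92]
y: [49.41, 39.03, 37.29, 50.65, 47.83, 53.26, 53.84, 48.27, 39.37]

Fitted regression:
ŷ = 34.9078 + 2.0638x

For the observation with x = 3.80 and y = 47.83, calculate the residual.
Residual = 5.0798

The residual is the difference between the actual value and the predicted value:

Residual = y - ŷ

Step 1: Calculate predicted value
ŷ = 34.9078 + 2.0638 × 3.80
ŷ = 42.7502

Step 2: Calculate residual
Residual = 47.83 - 42.7502
Residual = 5.0798

Sign check: y > ŷ, so the point is above the line and the fit underestimates here.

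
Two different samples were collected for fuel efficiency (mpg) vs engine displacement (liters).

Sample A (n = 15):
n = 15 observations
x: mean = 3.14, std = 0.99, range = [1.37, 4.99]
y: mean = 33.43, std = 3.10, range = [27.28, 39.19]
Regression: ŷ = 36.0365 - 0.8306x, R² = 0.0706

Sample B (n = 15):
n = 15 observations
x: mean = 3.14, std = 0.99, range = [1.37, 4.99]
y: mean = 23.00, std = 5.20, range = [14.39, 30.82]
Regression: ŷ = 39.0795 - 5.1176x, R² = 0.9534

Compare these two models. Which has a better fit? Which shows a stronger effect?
Model B has the better fit (R² = 0.9534 vs 0.0706). Model B shows the stronger effect (|β₁| = 5.1176 vs 0.8306).

Model Comparison:

Goodness of fit (R²):
- Model A: R² = 0.0706 → 7.06% of variance in fuel efficiency explained
- Model B: R² = 0.9534 → 95.34% of variance in fuel efficiency explained
- 0.9534 > 0.0706 → Model B has the better fit

Which has the larger per-liter effect? (|β₁|)
- Model A: β₁ = -0.8306 → predicted fuel efficiency falls 0.8306 mpg per additional liter of engine displacement
- Model B: β₁ = -5.1176 → predicted fuel efficiency falls 5.1176 mpg per additional liter of engine displacement
- |-0.8306| < |-5.1176| → Model B shows the stronger marginal effect

Note: The two samples could reflect different populations, time periods, or measurement quality.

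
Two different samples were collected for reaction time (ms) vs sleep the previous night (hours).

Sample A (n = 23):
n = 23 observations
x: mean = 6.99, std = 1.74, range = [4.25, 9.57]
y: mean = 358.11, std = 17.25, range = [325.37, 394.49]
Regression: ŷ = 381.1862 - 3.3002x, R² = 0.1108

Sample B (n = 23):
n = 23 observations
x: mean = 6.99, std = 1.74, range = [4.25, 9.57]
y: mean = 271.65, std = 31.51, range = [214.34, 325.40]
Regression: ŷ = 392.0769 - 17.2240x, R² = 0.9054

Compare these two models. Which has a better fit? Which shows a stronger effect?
Model B has the better fit (R² = 0.9054 vs 0.1108). Model B shows the stronger effect (|β₁| = 17.2240 vs 3.3002).

Model Comparison:

Fit — compare R²:
- Model A: R² = 0.1108 → 11.08% of variance in reaction time explained
- Model B: R² = 0.9054 → 90.54% of variance in reaction time explained
- 0.9054 > 0.1108 → Model B has the better fit

Strength of effect — compare |β₁|:
- Model A: β₁ = -3.3002 → predicted reaction time falls 3.3002 ms per additional hour of sleep
- Model B: β₁ = -17.2240 → predicted reaction time falls 17.2240 ms per additional hour of sleep
- |-3.3002| < |-17.2240| → Model B shows the stronger marginal effect

Note: The two samples could reflect different populations, time periods, or measurement quality.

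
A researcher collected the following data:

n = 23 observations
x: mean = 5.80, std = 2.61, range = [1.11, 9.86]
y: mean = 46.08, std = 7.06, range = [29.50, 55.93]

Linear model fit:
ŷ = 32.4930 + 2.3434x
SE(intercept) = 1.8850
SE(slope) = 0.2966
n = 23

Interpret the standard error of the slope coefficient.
SE(β̂₁) = 0.2966 is the estimated standard deviation of the slope estimate across repeated samples; relative to β̂₁ = 2.3434 that is 12.7%, a precise estimate.

SE(β̂₁) = s / √Sxx, where s is the residual standard deviation and Sxx = Σ(x − x̄)². It is the yardstick for how far β̂₁ = 2.3434 could plausibly be from the true slope.

Relative precision:
- SE / |β̂₁| = 0.2966 / 2.3434 = 12.7%
- Rule of thumb (under 20%: precise; 20% to under 50%: moderately precise; 50% or more: imprecise) → precise

Link to the t-test: t = β̂₁ / SE(β̂₁) = 2.3434 / 0.2966 = 7.9009, the statistic for H₀: β₁ = 0.

What drives SE(β̂₁): larger n (here n = 23) → smaller SE.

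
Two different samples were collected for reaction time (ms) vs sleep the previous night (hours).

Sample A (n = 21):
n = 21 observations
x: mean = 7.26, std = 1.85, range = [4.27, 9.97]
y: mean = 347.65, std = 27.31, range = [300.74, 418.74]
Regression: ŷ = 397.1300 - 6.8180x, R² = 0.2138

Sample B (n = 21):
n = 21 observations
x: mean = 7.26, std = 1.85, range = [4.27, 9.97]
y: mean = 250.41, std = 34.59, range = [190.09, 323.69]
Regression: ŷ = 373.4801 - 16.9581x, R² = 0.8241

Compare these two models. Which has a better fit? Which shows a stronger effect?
Model B has the better fit (R² = 0.8241 vs 0.2138). Model B shows the stronger effect (|β₁| = 16.9581 vs 6.8180).

Model Comparison:

Goodness of fit (R²):
- Model A: R² = 0.2138 → 21.38% of variance in reaction time explained
- Model B: R² = 0.8241 → 82.41% of variance in reaction time explained
- 0.8241 > 0.2138 → Model B has the better fit

Effect size (slope magnitude):
- Model A: β₁ = -6.8180 → predicted reaction time falls 6.8180 ms per additional hour of sleep
- Model B: β₁ = -16.9581 → predicted reaction time falls 16.9581 ms per additional hour of sleep
- |-6.8180| < |-16.9581| → Model B shows the stronger marginal effect

Notes:
- The two samples could reflect different populations, time periods, or measurement quality.
- A steeper slope doesn't make a better model if the scatter around the line is large.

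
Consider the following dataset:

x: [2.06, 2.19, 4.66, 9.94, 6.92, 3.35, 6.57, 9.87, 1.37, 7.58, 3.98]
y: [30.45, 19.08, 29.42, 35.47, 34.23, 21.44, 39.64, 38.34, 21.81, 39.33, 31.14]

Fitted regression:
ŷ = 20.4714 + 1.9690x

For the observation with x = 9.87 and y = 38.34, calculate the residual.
Residual = -1.5654

The residual is the difference between the actual value and the predicted value:

Residual = y - ŷ

Step 1: Calculate predicted value
ŷ = 20.4714 + 1.9690 × 9.87
ŷ = 39.9054

Step 2: Calculate residual
Residual = 38.34 - 39.9054
Residual = -1.5654

Interpretation: the model overestimates the actual value by 1.5654 at this point (negative residual → observation lies below the fitted line).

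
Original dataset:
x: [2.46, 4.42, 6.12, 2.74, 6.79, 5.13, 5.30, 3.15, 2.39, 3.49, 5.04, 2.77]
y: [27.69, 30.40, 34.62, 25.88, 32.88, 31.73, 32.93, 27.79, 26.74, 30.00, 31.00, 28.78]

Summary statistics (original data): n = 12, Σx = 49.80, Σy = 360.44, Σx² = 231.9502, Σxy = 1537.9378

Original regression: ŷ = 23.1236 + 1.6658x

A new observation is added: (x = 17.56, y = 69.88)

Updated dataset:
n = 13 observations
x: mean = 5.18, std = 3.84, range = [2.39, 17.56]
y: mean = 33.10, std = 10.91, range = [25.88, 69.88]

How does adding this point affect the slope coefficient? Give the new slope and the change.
New slope β₁ = 2.7986 versus 1.6658 before: a change of +1.1328 (+68.0%).

The new point has HIGH LEVERAGE: x = 17.56 is far from the original mean x̄ = 49.80/12 ≈ 4.15 (original range [2.39, 6.79]).

Step 1: Update the sums with the new point (n goes from 12 to 13)
Σx  = 49.80 + 17.56 = 67.36
Σy  = 360.44 + 69.88 = 430.32
Σx² = 231.9502 + 17.56² = 231.9502 + 308.3536 = 540.3038
Σxy = 1537.9378 + 17.56×69.88 = 1537.9378 + 1227.0928 = 2765.0306

Step 2: Recompute the slope with b₁ = (nΣxy − ΣxΣy) / (nΣx² − (Σx)²)
Numerator   = 13×2765.0306 − 67.36×430.32 = 35945.3978 − 28986.3552 = 6959.0426
Denominator = 13×540.3038 − 67.36² = 7023.9494 − 4537.3696 = 2486.5798
b₁(new) = 6959.0426 / 2486.5798 = 2.7986

(Same formula on the original sums: (12×1537.9378 − 49.80×360.44) / (12×231.9502 − 49.80²) = 505.3416 / 303.3624 = 1.6658, matching the given fit.)

Step 3: Change in slope
Δβ₁ = 2.7986 − 1.6658 = +1.1328
Relative change = +1.1328 / 1.6658 × 100% = +68.0%
→ the slope increases when the point is added.

A high-leverage point only changes the slope if it is off the original line; here y = 69.88 is above the original trend, so the slope increases.
In practice: investigate whether it comes from the same population as the rest of the sample; examine leverage (hᵢ) and Cook's distance rather than deleting it automatically.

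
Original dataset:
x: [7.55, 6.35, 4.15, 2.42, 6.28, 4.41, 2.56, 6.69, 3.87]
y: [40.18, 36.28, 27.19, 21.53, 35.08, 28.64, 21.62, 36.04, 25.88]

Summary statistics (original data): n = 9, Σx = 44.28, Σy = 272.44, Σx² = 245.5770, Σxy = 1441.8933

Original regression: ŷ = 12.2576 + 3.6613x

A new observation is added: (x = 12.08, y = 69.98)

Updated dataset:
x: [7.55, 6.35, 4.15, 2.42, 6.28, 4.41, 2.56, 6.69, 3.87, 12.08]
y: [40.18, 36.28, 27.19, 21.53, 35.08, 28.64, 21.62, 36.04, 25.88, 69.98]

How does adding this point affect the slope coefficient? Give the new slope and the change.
Adding the point moves β₁ from 3.6613 to 4.8386, i.e. it increases by 1.1773 (+32.2%).

x = 12.08 lies well outside the original x-range [2.42, 7.55] (x̄ ≈ 4.92), so this observation has high leverage and can move the slope substantially.

Step 1: Update the sums with the new point (n goes from 9 to 10)
Σx  = 44.28 + 12.08 = 56.36
Σy  = 272.44 + 69.98 = 342.42
Σx² = 245.5770 + 12.08² = 245.5770 + 145.9264 = 391.5034
Σxy = 1441.8933 + 12.08×69.98 = 1441.8933 + 845.3584 = 2287.2517

Step 2: Recompute the slope with b₁ = (nΣxy − ΣxΣy) / (nΣx² − (Σx)²)
Numerator   = 10×2287.2517 − 56.36×342.42 = 22872.5170 − 19298.7912 = 3573.7258
Denominator = 10×391.5034 − 56.36² = 3915.0340 − 3176.4496 = 738.5844
b₁(new) = 3573.7258 / 738.5844 = 4.8386

(Same formula on the original sums: (9×1441.8933 − 44.28×272.44) / (9×245.5770 − 44.28²) = 913.3965 / 249.4746 = 3.6613, matching the given fit.)

Step 3: Change in slope
Δβ₁ = 4.8386 − 3.6613 = +1.1773
Relative change = +1.1773 / 3.6613 × 100% = +32.2%
→ the slope increases when the point is added.

Because the point sits above the extension of the original line at a high-leverage x, it tilts the fit up.
In practice: investigate whether it comes from the same population as the rest of the sample.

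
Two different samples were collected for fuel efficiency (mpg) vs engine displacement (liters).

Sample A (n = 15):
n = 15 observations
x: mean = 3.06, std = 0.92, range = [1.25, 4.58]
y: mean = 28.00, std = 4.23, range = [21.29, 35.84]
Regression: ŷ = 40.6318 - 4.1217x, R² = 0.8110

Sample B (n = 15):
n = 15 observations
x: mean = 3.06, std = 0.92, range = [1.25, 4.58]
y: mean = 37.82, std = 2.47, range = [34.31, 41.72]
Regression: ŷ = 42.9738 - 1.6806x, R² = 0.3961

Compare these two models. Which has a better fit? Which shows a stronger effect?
Model A has the better fit (R² = 0.8110 vs 0.3961). Model A shows the stronger effect (|β₁| = 4.1217 vs 1.6806).

Model Comparison:

Which explains more variance? (R²)
- Model A: R² = 0.8110 → 81.10% of variance in fuel efficiency explained
- Model B: R² = 0.3961 → 39.61% of variance in fuel efficiency explained
- 0.8110 > 0.3961 → Model A has the better fit

Which has the larger per-liter effect? (|β₁|)
- Model A: β₁ = -4.1217 → predicted fuel efficiency falls 4.1217 mpg per additional liter of engine displacement
- Model B: β₁ = -1.6806 → predicted fuel efficiency falls 1.6806 mpg per additional liter of engine displacement
- |-4.1217| > |-1.6806| → Model A shows the stronger marginal effect

Notes:
- R² measures how tightly points cluster around the line; β₁ measures how steep the line is — they answer different questions.
- The two samples could reflect different populations, time periods, or measurement quality.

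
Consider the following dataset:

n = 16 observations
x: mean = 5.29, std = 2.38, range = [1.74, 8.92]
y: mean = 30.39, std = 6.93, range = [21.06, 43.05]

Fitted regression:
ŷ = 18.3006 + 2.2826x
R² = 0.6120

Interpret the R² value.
R² = 0.6120 means 61.20% of the variation in y is explained by the linear relationship with x. This indicates a moderate fit.

R² = 1 − SS_res/SS_tot compares the residual scatter to the total scatter of y about its mean.

Here R² = 0.6120:
- Explained: 61.20% of the variation in y
- Unexplained (residual): 100% − 61.20% = 38.80%
- Rule of thumb (below 0.3 weak; 0.3 to below 0.7 moderate; 0.7 and above strong) → moderate

Note: R² never decreases when predictors are added, so it should not be used alone to compare models of different size.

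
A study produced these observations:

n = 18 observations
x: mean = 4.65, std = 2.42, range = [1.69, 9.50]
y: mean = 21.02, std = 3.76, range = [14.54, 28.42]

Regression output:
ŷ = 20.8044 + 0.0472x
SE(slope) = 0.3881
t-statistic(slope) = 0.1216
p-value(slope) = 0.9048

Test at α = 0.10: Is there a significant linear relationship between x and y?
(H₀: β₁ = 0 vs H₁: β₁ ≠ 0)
Since p-value = 0.9048 ≥ α = 0.10, fail to reject H₀ — the slope is not significantly different from 0.

Hypothesis test for the slope coefficient:

H₀: β₁ = 0 (no linear relationship)
H₁: β₁ ≠ 0 (linear relationship exists)

Test statistic: t = β̂₁ / SE(β̂₁) = 0.0472 / 0.3881 = 0.1216

The p-value (0.9048) is the probability, under H₀, of a t-statistic at least as extreme as |t| = 0.1216 (two-sided, df = n − 2 = 16).

Decision rule: reject H₀ if p-value < α.
p-value = 0.9048 ≥ α = 0.10 → fail to reject H₀.

At α = 0.10 the data do not provide convincing evidence of a nonzero slope.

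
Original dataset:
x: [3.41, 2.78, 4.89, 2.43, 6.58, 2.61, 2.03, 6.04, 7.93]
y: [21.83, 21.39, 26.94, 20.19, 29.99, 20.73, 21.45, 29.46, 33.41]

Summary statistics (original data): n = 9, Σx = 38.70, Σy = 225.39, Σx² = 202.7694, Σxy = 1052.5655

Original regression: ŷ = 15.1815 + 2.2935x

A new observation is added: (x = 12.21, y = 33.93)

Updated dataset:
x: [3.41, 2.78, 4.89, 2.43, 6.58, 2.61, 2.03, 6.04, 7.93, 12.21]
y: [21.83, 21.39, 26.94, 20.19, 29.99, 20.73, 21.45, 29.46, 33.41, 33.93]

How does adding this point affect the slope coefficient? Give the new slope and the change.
Adding the point moves β₁ from 2.2935 to 1.5825, i.e. it decreases by 0.7110 (-31.0%).

The new point has HIGH LEVERAGE: x = 12.21 is far from the original mean x̄ = 38.70/9 ≈ 4.30 (original range [2.03, 7.93]).

Step 1: Update the sums with the new point (n goes from 9 to 10)
Σx  = 38.70 + 12.21 = 50.91
Σy  = 225.39 + 33.93 = 259.32
Σx² = 202.7694 + 12.21² = 202.7694 + 149.0841 = 351.8535
Σxy = 1052.5655 + 12.21×33.93 = 1052.5655 + 414.2853 = 1466.8508

Step 2: Recompute the slope with b₁ = (nΣxy − ΣxΣy) / (nΣx² − (Σx)²)
Numerator   = 10×1466.8508 − 50.91×259.32 = 14668.5080 − 13201.9812 = 1466.5268
Denominator = 10×351.8535 − 50.91² = 3518.5350 − 2591.8281 = 926.7069
b₁(new) = 1466.5268 / 926.7069 = 1.5825

(Same formula on the original sums: (9×1052.5655 − 38.70×225.39) / (9×202.7694 − 38.70²) = 750.4965 / 327.2346 = 2.2935, matching the given fit.)

Step 3: Change in slope
Δβ₁ = 1.5825 − 2.2935 = -0.7110
Relative change = -0.7110 / 2.2935 × 100% = -31.0%
→ the slope decreases when the point is added.

A high-leverage point only changes the slope if it is off the original line; here y = 33.93 is below the original trend, so the slope decreases.
In practice: refit with and without it and report both if conclusions differ; investigate whether it comes from the same population as the rest of the sample.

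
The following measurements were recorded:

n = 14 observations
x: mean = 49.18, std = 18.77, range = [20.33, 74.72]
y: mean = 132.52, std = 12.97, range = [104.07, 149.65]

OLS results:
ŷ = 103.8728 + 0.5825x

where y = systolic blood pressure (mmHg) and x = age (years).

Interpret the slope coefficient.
For each additional year of age, predicted blood pressure increases by approximately 0.5825 mmHg.

The slope β₁ = 0.5825 gives the rate at which the fitted blood pressure changes with age.

Interpretation:
- Age up by 1 year → predicted blood pressure increases by 0.5825 mmHg
- The effect is assumed constant over the observed range of x (linearity)
- The sign (+) gives the direction; the magnitude 0.5825 gives the size of the effect per year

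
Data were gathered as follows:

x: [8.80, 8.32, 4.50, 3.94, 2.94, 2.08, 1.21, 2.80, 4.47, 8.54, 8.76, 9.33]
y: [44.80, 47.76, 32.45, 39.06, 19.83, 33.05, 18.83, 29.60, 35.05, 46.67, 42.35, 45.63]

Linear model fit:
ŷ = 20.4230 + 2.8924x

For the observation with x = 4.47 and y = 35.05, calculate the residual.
Residual = 1.6980

The residual is the difference between the actual value and the predicted value:

Residual = y - ŷ

Step 1: Calculate predicted value
ŷ = 20.4230 + 2.8924 × 4.47
ŷ = 33.3520

Step 2: Calculate residual
Residual = 35.05 - 33.3520
Residual = 1.6980

Interpretation: the model underestimates the actual value by 1.6980 at this point (positive residual → observation lies above the fitted line).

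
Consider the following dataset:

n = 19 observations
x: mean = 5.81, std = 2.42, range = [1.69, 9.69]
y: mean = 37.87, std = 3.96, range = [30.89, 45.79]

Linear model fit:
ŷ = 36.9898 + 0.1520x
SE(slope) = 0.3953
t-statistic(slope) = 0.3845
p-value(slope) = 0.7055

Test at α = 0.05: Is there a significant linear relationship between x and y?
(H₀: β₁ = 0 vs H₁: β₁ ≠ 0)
p-value = 0.7055 ≥ α = 0.05, so we fail to reject H₀. The relationship is not significant.

Hypothesis test for the slope coefficient:

H₀: β₁ = 0 (no linear relationship)
H₁: β₁ ≠ 0 (linear relationship exists)

Test statistic: t = β̂₁ / SE(β̂₁) = 0.1520 / 0.3953 = 0.3845

With df = 17, the two-sided p-value for |t| = 0.3845 is 0.7055.

Decision rule: reject H₀ if p-value < α.
p-value = 0.7055 ≥ α = 0.05 → fail to reject H₀.

At α = 0.05 the data do not provide convincing evidence of a nonzero slope.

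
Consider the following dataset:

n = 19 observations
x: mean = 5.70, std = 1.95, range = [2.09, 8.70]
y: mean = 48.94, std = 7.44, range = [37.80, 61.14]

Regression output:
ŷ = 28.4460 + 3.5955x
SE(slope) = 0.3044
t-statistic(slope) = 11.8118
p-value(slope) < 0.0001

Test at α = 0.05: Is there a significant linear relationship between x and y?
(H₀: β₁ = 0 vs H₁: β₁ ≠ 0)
p-value < 0.0001 < α = 0.05, so we reject H₀. The relationship is significant.

Hypothesis test for the slope coefficient:

H₀: β₁ = 0 (no linear relationship)
H₁: β₁ ≠ 0 (linear relationship exists)

Test statistic: t = β̂₁ / SE(β̂₁) = 3.5955 / 0.3044 = 11.8118

The p-value (<0.0001) is the probability, under H₀, of a t-statistic at least as extreme as |t| = 11.8118 (two-sided, df = n − 2 = 17).

Decision rule: reject H₀ if p-value < α.
p-value < 0.0001 < α = 0.05 → reject H₀.

Conclusion: the linear association between x and y is significant at the 5% level.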